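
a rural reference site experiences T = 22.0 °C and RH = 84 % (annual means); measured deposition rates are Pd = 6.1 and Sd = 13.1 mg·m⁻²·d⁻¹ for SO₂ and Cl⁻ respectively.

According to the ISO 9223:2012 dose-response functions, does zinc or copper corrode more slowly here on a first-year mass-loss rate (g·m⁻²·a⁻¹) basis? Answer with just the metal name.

zinc

zinc: T>10 °C ⇒ hinge -0.071·(22.0−10) = -0.8520
  Pd branch = 0.0129·Pd^0.44·e^(0.046·RH+f) = 0.5811 μm/a
  Sd branch = 0.0175·Sd^0.57·e^(0.008·RH+0.085·T) = 0.9635 μm/a
  sum: 0.5811 + 0.9635 → r_corr = 1.545 μm/a
  mass loss = 1.545 μm/a × 7.14 g/cm³ = 11.03 g·m⁻²·a⁻¹
copper: T>10 °C ⇒ hinge -0.080·(22.0−10) = -0.9600
  Pd branch = 0.0053·Pd^0.26·e^(0.059·RH+f) = 0.4612 μm/a
  Cl⁻ term: 0.01025·13.1^0.27·exp(0.036·84+0.049·22.0) = 1.241
  r_corr = 0.4612 + 1.241 = 1.702 μm/a
  mass loss = 1.702 μm/a × 8.96 g/cm³ = 15.25 g·m⁻²·a⁻¹
Ordering by g·m⁻²·a⁻¹: copper (15.3) > zinc (11)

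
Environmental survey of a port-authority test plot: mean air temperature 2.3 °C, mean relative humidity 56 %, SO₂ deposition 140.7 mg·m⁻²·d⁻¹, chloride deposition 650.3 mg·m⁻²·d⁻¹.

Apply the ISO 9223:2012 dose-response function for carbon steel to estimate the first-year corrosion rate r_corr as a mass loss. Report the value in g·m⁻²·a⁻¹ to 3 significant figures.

r_corr = 485 g·m⁻²·a⁻¹

carbon steel: temperature factor f = +0.150·(-7.7) = -1.1550
  SO₂ term: 1.77·140.7^0.52·exp(0.02·56-1.1550) = 22.38
  Cl⁻ term: 0.102·650.3^0.62·exp(0.033·56+0.04·2.3) = 39.38
  r_corr = 22.38 + 39.38 = 61.76 μm/a
Convert to mass loss: 61.76 μm/a × 7.85 g/cm³ = 484.8 g·m⁻²·a⁻¹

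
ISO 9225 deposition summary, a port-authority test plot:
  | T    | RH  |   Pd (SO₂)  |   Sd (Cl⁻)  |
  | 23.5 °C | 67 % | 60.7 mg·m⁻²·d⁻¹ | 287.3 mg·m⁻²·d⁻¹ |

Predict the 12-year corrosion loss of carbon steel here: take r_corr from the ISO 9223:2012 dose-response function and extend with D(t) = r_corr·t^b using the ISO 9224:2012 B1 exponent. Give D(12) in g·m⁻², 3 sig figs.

D(12) = 3.09e+03 g·m⁻²

carbon steel: f(T) = -0.054·(T−10) [T>10 °C] = -0.7290
  SO₂ term: 1.77·60.7^0.52·exp(0.02·67-0.7290) = 27.58
  Cl⁻ term: 0.102·287.3^0.62·exp(0.033·67+0.04·23.5) = 79.66
  r_corr = 27.58 + 79.66 = 107.2 μm/a
Power-law: D(12) = r_corr · 12^0.523
  D(12) = 107.2 × 12^0.523 = 107.2 × 3.668 = 393.3 μm
  Mass loss = 393.3 μm × 7.85 g/cm³ = 3088 g·m⁻²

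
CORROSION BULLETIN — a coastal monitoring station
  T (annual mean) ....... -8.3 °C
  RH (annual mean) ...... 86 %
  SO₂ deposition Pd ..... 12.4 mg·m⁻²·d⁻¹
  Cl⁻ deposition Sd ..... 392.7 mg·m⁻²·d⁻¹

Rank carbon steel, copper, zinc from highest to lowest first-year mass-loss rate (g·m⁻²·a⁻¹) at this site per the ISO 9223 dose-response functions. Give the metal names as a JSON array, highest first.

["carbon steel", "zinc", "copper"]

carbon steel: temperature factor f = +0.150·(-18.3) = -2.7450
  sulphur-dioxide contribution → 2.352 μm/a
  chloride contribution → 50.73 μm/a
  total first-year rate 53.08 μm/a
  mass loss = 53.08 μm/a × 7.85 g/cm³ = 416.7 g·m⁻²·a⁻¹
copper: temperature factor f = +0.126·(-18.3) = -2.3058
  sulphur-dioxide contribution → 0.1625 μm/a
  chloride contribution → 0.757 μm/a
  total first-year rate 0.9194 μm/a
  mass loss = 0.9194 μm/a × 8.96 g/cm³ = 8.238 g·m⁻²·a⁻¹
zinc: f(T) = +0.038·(T−10) [T≤10 °C] = -0.6954
  sulphur-dioxide contribution → 1.018 μm/a
  chloride contribution → 0.5177 μm/a
  total first-year rate 1.536 μm/a
  mass loss = 1.536 μm/a × 7.14 g/cm³ = 10.96 g·m⁻²·a⁻¹
Ordering by g·m⁻²·a⁻¹: carbon steel (417) > zinc (11) > copper (8.24)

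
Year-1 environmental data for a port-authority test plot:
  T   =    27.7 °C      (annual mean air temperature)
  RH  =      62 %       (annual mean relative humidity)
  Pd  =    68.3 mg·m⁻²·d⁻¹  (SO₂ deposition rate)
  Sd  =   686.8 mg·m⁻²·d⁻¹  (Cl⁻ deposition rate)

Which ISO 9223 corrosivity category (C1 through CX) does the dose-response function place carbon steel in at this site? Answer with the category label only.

carbon steel: temperature factor f = -0.054·(17.7) = -0.9558
  SO₂ term: 1.77·68.3^0.52·exp(0.02·62-0.9558) = 21.15
  Sd branch = 0.102·Sd^0.62·e^(0.033·RH+0.04·T) = 137.2 μm/a
  sum: 21.15 + 137.2 → r_corr = 158.3 μm/a
158 μm/a falls in (80, 200] for carbon steel → category C5

C5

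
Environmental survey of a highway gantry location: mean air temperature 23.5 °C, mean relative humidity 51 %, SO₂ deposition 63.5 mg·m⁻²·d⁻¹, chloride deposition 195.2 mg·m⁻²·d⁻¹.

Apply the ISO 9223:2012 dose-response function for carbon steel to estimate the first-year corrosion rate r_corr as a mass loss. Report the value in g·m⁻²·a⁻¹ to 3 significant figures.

r_corr = 451 g·m⁻²·a⁻¹

carbon steel: temperature factor f = -0.054·(13.5) = -0.7290
  sulphur-dioxide contribution → 20.5 μm/a
  chloride contribution → 36.97 μm/a
  ⇒ r_corr(carbon steel) = 57.47 μm/a
Convert to mass loss: 57.47 μm/a × 7.85 g/cm³ = 451.2 g·m⁻²·a⁻¹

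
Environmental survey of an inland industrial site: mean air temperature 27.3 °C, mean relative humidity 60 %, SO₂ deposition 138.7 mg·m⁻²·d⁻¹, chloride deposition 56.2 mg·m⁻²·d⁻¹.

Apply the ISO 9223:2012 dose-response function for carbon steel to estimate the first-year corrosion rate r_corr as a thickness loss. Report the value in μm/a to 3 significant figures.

r_corr = 56.8 μm/a

carbon steel: f(T) = -0.054·(T−10) [T>10 °C] = -0.9342
  sulphur-dioxide contribution → 30.01 μm/a
  chloride contribution → 26.77 μm/a
  ⇒ r_corr(carbon steel) = 56.78 μm/a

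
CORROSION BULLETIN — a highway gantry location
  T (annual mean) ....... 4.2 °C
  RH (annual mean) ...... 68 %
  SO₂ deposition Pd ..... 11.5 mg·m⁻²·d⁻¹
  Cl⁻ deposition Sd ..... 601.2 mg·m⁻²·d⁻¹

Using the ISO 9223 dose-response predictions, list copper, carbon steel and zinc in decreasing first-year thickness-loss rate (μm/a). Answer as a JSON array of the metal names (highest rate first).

["carbon steel", "zinc", "copper"]

copper: f(T) = +0.126·(T−10) [T≤10 °C] = -0.7308
  SO₂ term: 0.0053·11.5^0.26·exp(0.059·68-0.7308) = 0.2661
  Cl⁻ term: 0.01025·601.2^0.27·exp(0.036·68+0.049·4.2) = 0.8196
  sum: 0.2661 + 0.8196 → r_corr = 1.086 μm/a
carbon steel: temperature factor f = +0.150·(-5.8) = -0.8700
  SO₂ term: 1.77·11.5^0.52·exp(0.02·68-0.8700) = 10.29
  Cl⁻ term: 0.102·601.2^0.62·exp(0.033·68+0.04·4.2) = 60.13
  r_corr = 10.29 + 60.13 = 70.42 μm/a
zinc: temperature factor f = +0.038·(-5.8) = -0.2204
  Pd branch = 0.0129·Pd^0.44·e^(0.046·RH+f) = 0.6919 μm/a
  Sd branch = 0.0175·Sd^0.57·e^(0.008·RH+0.085·T) = 1.653 μm/a
  r_corr = 0.6919 + 1.653 = 2.345 μm/a
Ordering by μm/a: carbon steel (70.4) > zinc (2.35) > copper (1.09)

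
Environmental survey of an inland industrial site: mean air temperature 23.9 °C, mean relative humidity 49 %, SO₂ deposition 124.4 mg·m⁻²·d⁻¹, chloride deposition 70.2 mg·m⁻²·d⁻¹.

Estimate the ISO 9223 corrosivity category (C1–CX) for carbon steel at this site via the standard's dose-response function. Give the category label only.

C3

carbon steel: temperature factor f = -0.054·(13.9) = -0.7506
  Pd branch = 1.77·Pd^0.52·e^(0.02·RH+f) = 27.35 μm/a
  Cl⁻ term: 0.102·70.2^0.62·exp(0.033·49+0.04·23.9) = 18.65
  r_corr = 27.35 + 18.65 = 46 μm/a
46 μm/a falls in (25, 50] for carbon steel → category C3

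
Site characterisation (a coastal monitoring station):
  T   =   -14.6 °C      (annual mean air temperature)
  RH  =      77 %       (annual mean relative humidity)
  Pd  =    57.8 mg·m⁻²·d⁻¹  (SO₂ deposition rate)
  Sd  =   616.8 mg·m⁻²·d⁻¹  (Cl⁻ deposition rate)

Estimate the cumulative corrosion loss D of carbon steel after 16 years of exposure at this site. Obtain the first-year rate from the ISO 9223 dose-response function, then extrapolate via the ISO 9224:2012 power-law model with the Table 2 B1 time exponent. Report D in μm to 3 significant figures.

carbon steel: T≤10 °C ⇒ hinge +0.150·(-14.6−10) = -3.6900
  SO₂ term: 1.77·57.8^0.52·exp(0.02·77-3.6900) = 1.7
  Sd branch = 0.102·Sd^0.62·e^(0.033·RH+0.04·T) = 38.76 μm/a
  r_corr = 1.7 + 38.76 = 40.46 μm/a
Long-term exponent b (ISO 9224 Table 2, B1) = 0.523
  D(16) = 40.46 × 16^0.523 = 40.46 × 4.263 = 172.5 μm

D(16) = 173 μm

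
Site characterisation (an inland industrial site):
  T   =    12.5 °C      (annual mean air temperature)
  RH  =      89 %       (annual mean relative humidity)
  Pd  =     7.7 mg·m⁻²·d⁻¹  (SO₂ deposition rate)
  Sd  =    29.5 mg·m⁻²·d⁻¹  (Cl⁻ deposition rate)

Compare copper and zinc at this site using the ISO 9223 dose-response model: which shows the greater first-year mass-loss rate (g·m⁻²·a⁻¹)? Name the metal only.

copper: T>10 °C ⇒ hinge -0.080·(12.5−10) = -0.2000
  SO₂ term: 0.0053·7.7^0.26·exp(0.059·89-0.2000) = 1.407
  Sd branch = 0.01025·Sd^0.27·e^(0.036·RH+0.049·T) = 1.162 μm/a
  sum: 1.407 + 1.162 → r_corr = 2.569 μm/a
  mass loss = 2.569 μm/a × 8.96 g/cm³ = 23.02 g·m⁻²·a⁻¹
zinc: T>10 °C ⇒ hinge -0.071·(12.5−10) = -0.1775
  Pd branch = 0.0129·Pd^0.44·e^(0.046·RH+f) = 1.591 μm/a
  Sd branch = 0.0175·Sd^0.57·e^(0.008·RH+0.085·T) = 0.7104 μm/a
  sum: 1.591 + 0.7104 → r_corr = 2.301 μm/a
  mass loss = 2.301 μm/a × 7.14 g/cm³ = 16.43 g·m⁻²·a⁻¹
Ordering by g·m⁻²·a⁻¹: copper (23) > zinc (16.4)

copper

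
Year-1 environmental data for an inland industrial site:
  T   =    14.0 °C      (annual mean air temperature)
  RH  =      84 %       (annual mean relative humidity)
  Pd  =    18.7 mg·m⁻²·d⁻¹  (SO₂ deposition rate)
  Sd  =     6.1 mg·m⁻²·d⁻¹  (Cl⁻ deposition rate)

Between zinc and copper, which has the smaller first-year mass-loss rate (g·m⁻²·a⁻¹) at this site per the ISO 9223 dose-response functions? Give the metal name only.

zinc: f(T) = -0.071·(T−10) [T>10 °C] = -0.2840
  Pd branch = 0.0129·Pd^0.44·e^(0.046·RH+f) = 1.679 μm/a
  Cl⁻ term: 0.0175·6.1^0.57·exp(0.008·84+0.085·14.0) = 0.3157
  r_corr = 1.679 + 0.3157 = 1.994 μm/a
  mass loss = 1.994 μm/a × 7.14 g/cm³ = 14.24 g·m⁻²·a⁻¹
copper: T>10 °C ⇒ hinge -0.080·(14.0−10) = -0.3200
  SO₂ term: 0.0053·18.7^0.26·exp(0.059·84-0.3200) = 1.17
  Cl⁻ term: 0.01025·6.1^0.27·exp(0.036·84+0.049·14.0) = 0.6823
  sum: 1.17 + 0.6823 → r_corr = 1.853 μm/a
  mass loss = 1.853 μm/a × 8.96 g/cm³ = 16.6 g·m⁻²·a⁻¹
Ordering by g·m⁻²·a⁻¹: copper (16.6) > zinc (14.2)

zinc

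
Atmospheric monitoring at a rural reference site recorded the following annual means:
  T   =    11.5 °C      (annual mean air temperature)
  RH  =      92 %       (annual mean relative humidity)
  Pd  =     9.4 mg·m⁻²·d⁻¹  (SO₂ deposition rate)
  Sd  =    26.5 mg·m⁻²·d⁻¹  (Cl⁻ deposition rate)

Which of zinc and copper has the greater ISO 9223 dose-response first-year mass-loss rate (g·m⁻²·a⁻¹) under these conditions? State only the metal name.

copper

zinc: temperature factor f = -0.071·(1.5) = -0.1065
  SO₂ term: 0.0129·9.4^0.44·exp(0.046·92-0.1065) = 2.14
  Cl⁻ term: 0.0175·26.5^0.57·exp(0.008·92+0.085·11.5) = 0.6287
  r_corr = 2.14 + 0.6287 = 2.769 μm/a
  mass loss = 2.769 μm/a × 7.14 g/cm³ = 19.77 g·m⁻²·a⁻¹
copper: T>10 °C ⇒ hinge -0.080·(11.5−10) = -0.1200
  Pd branch = 0.0053·Pd^0.26·e^(0.059·RH+f) = 1.917 μm/a
  Cl⁻ term: 0.01025·26.5^0.27·exp(0.036·92+0.049·11.5) = 1.197
  r_corr = 1.917 + 1.197 = 3.114 μm/a
  mass loss = 3.114 μm/a × 8.96 g/cm³ = 27.9 g·m⁻²·a⁻¹
Ordering by g·m⁻²·a⁻¹: copper (27.9) > zinc (19.8)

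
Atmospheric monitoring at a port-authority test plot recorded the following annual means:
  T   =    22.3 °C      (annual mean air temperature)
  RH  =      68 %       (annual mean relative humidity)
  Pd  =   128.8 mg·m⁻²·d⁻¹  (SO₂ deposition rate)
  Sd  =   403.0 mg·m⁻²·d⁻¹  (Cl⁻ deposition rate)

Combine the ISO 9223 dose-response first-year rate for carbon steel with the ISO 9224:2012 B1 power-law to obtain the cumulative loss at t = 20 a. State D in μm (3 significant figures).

D(20) = 676 μm

carbon steel: T>10 °C ⇒ hinge -0.054·(22.3−10) = -0.6642
  Pd branch = 1.77·Pd^0.52·e^(0.02·RH+f) = 44.39 μm/a
  Cl⁻ term: 0.102·403.0^0.62·exp(0.033·68+0.04·22.3) = 96.79
  r_corr = 44.39 + 96.79 = 141.2 μm/a
Long-term exponent b (ISO 9224 Table 2, B1) = 0.523
  D(20) = 141.2 × 20^0.523 = 141.2 × 4.791 = 676.4 μm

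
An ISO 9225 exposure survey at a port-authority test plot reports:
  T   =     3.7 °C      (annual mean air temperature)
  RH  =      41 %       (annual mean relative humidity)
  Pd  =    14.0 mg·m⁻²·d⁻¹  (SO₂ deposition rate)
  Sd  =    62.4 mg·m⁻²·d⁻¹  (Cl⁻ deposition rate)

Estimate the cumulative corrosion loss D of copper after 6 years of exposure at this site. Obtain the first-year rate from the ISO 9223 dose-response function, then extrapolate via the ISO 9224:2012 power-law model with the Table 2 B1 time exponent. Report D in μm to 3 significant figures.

copper: T≤10 °C ⇒ hinge +0.126·(3.7−10) = -0.7938
  sulphur-dioxide contribution → 0.05347 μm/a
  chloride contribution → 0.1641 μm/a
  total first-year rate 0.2176 μm/a
ISO 9224: D(t) = r_corr · t^b with b = 0.667 (copper, B1)
  D(6) = 0.2176 × 6^0.667 = 0.2176 × 3.304 = 0.7189 μm

D(6) = 0.719 μm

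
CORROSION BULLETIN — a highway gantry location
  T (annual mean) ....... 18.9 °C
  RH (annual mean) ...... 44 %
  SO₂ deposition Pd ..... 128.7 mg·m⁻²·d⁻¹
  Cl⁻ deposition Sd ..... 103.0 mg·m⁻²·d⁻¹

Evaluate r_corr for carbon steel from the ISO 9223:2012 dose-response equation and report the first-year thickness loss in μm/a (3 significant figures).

r_corr = 49.4 μm/a

carbon steel: f(T) = -0.054·(T−10) [T>10 °C] = -0.4806
  SO₂ term: 1.77·128.7^0.52·exp(0.02·44-0.4806) = 32.99
  Sd branch = 0.102·Sd^0.62·e^(0.033·RH+0.04·T) = 16.42 μm/a
  r_corr = 32.99 + 16.42 = 49.42 μm/a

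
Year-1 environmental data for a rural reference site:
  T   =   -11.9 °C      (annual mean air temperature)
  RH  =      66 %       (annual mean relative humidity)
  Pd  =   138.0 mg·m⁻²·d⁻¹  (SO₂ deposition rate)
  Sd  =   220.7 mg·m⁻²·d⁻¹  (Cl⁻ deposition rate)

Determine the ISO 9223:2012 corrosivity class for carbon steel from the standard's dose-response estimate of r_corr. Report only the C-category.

carbon steel: f(T) = +0.150·(T−10) [T≤10 °C] = -3.2850
  SO₂ term: 1.77·138.0^0.52·exp(0.02·66-3.2850) = 3.216
  Sd branch = 0.102·Sd^0.62·e^(0.033·RH+0.04·T) = 15.88 μm/a
  sum: 3.216 + 15.88 → r_corr = 19.1 μm/a
ISO 9223 Table 2 (carbon steel): 1.3 < 19.1 ≤ 25 μm/a ⇒ C2

C2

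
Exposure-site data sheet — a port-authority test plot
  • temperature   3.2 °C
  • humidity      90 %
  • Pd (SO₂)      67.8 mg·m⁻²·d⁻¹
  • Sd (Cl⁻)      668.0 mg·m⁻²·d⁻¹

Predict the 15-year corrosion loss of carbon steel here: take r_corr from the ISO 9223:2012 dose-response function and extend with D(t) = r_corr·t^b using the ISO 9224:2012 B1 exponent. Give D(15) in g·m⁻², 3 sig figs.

D(15) = 5.24e+03 g·m⁻²

carbon steel: temperature factor f = +0.150·(-6.8) = -1.0200
  SO₂ term: 1.77·67.8^0.52·exp(0.02·90-1.0200) = 34.59
  Sd branch = 0.102·Sd^0.62·e^(0.033·RH+0.04·T) = 127.5 μm/a
  r_corr = 34.59 + 127.5 = 162.1 μm/a
Long-term exponent b (ISO 9224 Table 2, B1) = 0.523
  D(15) = 162.1 × 15^0.523 = 162.1 × 4.122 = 668 μm
  Mass loss = 668 μm × 7.85 g/cm³ = 5244 g·m⁻²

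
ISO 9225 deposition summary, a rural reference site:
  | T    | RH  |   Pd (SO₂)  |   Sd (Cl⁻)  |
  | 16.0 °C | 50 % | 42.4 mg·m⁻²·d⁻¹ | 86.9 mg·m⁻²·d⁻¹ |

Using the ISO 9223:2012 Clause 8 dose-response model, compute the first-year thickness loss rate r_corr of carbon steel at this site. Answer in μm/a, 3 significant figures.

r_corr = 40.5 μm/a

carbon steel: temperature factor f = -0.054·(6.0) = -0.3240
  sulphur-dioxide contribution → 24.42 μm/a
  chloride contribution → 16.04 μm/a
  total first-year rate 40.47 μm/a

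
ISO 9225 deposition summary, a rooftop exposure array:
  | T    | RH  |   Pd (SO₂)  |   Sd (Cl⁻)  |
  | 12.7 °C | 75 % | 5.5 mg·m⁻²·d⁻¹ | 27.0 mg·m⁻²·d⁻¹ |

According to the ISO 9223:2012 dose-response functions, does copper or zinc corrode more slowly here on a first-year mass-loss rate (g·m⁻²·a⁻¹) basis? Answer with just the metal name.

copper: f(T) = -0.080·(T−10) [T>10 °C] = -0.2160
  SO₂ term: 0.0053·5.5^0.26·exp(0.059·75-0.2160) = 0.5555
  Sd branch = 0.01025·Sd^0.27·e^(0.036·RH+0.049·T) = 0.6919 μm/a
  r_corr = 0.5555 + 0.6919 = 1.247 μm/a
  mass loss = 1.247 μm/a × 8.96 g/cm³ = 11.18 g·m⁻²·a⁻¹
zinc: temperature factor f = -0.071·(2.7) = -0.1917
  Pd branch = 0.0129·Pd^0.44·e^(0.046·RH+f) = 0.7102 μm/a
  Sd branch = 0.0175·Sd^0.57·e^(0.008·RH+0.085·T) = 0.6142 μm/a
  r_corr = 0.7102 + 0.6142 = 1.324 μm/a
  mass loss = 1.324 μm/a × 7.14 g/cm³ = 9.457 g·m⁻²·a⁻¹
Ordering by g·m⁻²·a⁻¹: copper (11.2) > zinc (9.46)

zinc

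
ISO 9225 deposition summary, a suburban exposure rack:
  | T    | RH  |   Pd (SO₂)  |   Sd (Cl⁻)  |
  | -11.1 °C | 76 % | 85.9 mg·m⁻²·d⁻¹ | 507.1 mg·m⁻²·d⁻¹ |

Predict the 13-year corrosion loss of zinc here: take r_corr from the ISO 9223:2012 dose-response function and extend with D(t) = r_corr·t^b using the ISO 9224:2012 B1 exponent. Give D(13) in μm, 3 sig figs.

zinc: f(T) = +0.038·(T−10) [T≤10 °C] = -0.8018
  sulphur-dioxide contribution → 1.354 μm/a
  chloride contribution → 0.4357 μm/a
  ⇒ r_corr(zinc) = 1.79 μm/a
Long-term exponent b (ISO 9224 Table 2, B1) = 0.813
  D(13) = 1.79 × 13^0.813 = 1.79 × 8.047 = 14.4 μm

D(13) = 14.4 μm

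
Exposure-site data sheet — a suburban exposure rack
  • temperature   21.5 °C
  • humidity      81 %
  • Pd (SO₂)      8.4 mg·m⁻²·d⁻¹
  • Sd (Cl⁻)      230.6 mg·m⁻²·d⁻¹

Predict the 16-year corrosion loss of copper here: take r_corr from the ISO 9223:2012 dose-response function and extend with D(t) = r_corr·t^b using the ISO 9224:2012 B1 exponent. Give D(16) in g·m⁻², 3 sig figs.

D(16) = 159 g·m⁻²

copper: f(T) = -0.080·(T−10) [T>10 °C] = -0.9200
  Pd branch = 0.0053·Pd^0.26·e^(0.059·RH+f) = 0.437 μm/a
  Cl⁻ term: 0.01025·230.6^0.27·exp(0.036·81+0.049·21.5) = 2.358
  r_corr = 0.437 + 2.358 = 2.796 μm/a
Long-term exponent b (ISO 9224 Table 2, B1) = 0.667
  D(16) = 2.796 × 16^0.667 = 2.796 × 6.355 = 17.77 μm
  Mass loss = 17.77 μm × 8.96 g/cm³ = 159.2 g·m⁻²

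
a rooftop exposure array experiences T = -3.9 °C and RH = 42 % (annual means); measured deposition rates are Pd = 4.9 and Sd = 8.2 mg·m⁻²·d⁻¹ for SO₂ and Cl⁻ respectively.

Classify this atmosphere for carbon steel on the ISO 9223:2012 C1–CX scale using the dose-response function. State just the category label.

carbon steel: f(T) = +0.150·(T−10) [T≤10 °C] = -2.0850
  SO₂ term: 1.77·4.9^0.52·exp(0.02·42-2.0850) = 1.165
  Cl⁻ term: 0.102·8.2^0.62·exp(0.033·42+0.04·-3.9) = 1.286
  sum: 1.165 + 1.286 → r_corr = 2.451 μm/a
Category bounds: 1.3…25 μm/a bracket r_corr ⇒ C2

C2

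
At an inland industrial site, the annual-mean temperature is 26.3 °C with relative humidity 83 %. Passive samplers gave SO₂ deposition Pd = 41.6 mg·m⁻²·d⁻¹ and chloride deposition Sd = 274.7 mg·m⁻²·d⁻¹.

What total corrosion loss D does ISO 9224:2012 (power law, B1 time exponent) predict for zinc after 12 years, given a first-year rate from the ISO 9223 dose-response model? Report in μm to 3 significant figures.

zinc: T>10 °C ⇒ hinge -0.071·(26.3−10) = -1.1573
  sulphur-dioxide contribution → 0.9517 μm/a
  chloride contribution → 7.806 μm/a
  total first-year rate 8.758 μm/a
ISO 9224: D(t) = r_corr · t^b with b = 0.813 (zinc, B1)
  D(12) = 8.758 × 12^0.813 = 8.758 × 7.54 = 66.03 μm

D(12) = 66.0 μm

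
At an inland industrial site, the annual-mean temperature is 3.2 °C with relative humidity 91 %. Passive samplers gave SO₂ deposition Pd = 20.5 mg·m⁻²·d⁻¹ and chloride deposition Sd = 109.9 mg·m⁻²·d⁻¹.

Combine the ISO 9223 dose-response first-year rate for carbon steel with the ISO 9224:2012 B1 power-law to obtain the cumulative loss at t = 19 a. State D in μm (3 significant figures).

D(19) = 289 μm

carbon steel: f(T) = +0.150·(T−10) [T≤10 °C] = -1.0200
  Pd branch = 1.77·Pd^0.52·e^(0.02·RH+f) = 18.95 μm/a
  Cl⁻ term: 0.102·109.9^0.62·exp(0.033·91+0.04·3.2) = 43.03
  sum: 18.95 + 43.03 → r_corr = 61.98 μm/a
Power-law: D(19) = r_corr · 19^0.523
  D(19) = 61.98 × 19^0.523 = 61.98 × 4.664 = 289.1 μm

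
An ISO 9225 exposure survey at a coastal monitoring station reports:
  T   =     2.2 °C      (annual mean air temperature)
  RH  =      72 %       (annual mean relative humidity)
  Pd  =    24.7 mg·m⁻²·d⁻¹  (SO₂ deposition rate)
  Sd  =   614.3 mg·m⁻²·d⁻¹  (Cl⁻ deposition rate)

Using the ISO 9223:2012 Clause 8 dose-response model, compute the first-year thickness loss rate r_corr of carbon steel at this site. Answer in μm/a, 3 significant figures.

carbon steel: f(T) = +0.150·(T−10) [T≤10 °C] = -1.1700
  sulphur-dioxide contribution → 12.29 μm/a
  chloride contribution → 64.19 μm/a
  ⇒ r_corr(carbon steel) = 76.48 μm/a

r_corr = 76.5 μm/a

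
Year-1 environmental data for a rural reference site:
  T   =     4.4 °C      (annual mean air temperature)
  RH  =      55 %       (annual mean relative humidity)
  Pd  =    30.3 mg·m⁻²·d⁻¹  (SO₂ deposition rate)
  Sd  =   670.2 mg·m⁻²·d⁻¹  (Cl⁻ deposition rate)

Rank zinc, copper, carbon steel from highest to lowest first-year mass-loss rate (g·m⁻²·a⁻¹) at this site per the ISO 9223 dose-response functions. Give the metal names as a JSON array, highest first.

["carbon steel", "zinc", "copper"]

zinc: f(T) = +0.038·(T−10) [T≤10 °C] = -0.2128
  sulphur-dioxide contribution → 0.5872 μm/a
  chloride contribution → 1.612 μm/a
  total first-year rate 2.2 μm/a
  mass loss = 2.2 μm/a × 7.14 g/cm³ = 15.71 g·m⁻²·a⁻¹
copper: f(T) = +0.126·(T−10) [T≤10 °C] = -0.7056
  sulphur-dioxide contribution → 0.163 μm/a
  chloride contribution → 0.5337 μm/a
  ⇒ r_corr(copper) = 0.6968 μm/a
  mass loss = 0.6968 μm/a × 8.96 g/cm³ = 6.243 g·m⁻²·a⁻¹
carbon steel: temperature factor f = +0.150·(-5.6) = -0.8400
  sulphur-dioxide contribution → 13.53 μm/a
  chloride contribution → 42.22 μm/a
  total first-year rate 55.75 μm/a
  mass loss = 55.75 μm/a × 7.85 g/cm³ = 437.6 g·m⁻²·a⁻¹
Ordering by g·m⁻²·a⁻¹: carbon steel (438) > zinc (15.7) > copper (6.24)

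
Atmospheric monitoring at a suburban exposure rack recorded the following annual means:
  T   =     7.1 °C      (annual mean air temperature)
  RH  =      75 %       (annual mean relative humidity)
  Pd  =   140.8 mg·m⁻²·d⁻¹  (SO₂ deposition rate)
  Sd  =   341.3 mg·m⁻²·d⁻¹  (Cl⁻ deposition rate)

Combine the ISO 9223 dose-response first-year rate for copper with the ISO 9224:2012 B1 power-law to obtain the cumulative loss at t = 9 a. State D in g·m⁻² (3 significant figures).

copper: T≤10 °C ⇒ hinge +0.126·(7.1−10) = -0.3654
  SO₂ term: 0.0053·140.8^0.26·exp(0.059·75-0.3654) = 1.112
  Cl⁻ term: 0.01025·341.3^0.27·exp(0.036·75+0.049·7.1) = 1.043
  sum: 1.112 + 1.043 → r_corr = 2.155 μm/a
ISO 9224: D(t) = r_corr · t^b with b = 0.667 (copper, B1)
  D(9) = 2.155 × 9^0.667 = 2.155 × 4.33 = 9.33 μm
  Mass loss = 9.33 μm × 8.96 g/cm³ = 83.6 g·m⁻²

D(9) = 83.6 g·m⁻²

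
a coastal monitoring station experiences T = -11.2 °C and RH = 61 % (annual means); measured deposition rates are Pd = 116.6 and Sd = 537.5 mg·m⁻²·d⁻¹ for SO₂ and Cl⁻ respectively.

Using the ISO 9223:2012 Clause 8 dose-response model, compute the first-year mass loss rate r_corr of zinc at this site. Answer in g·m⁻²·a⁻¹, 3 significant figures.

zinc: temperature factor f = +0.038·(-21.2) = -0.8056
  SO₂ term: 0.0129·116.6^0.44·exp(0.046·61-0.8056) = 0.7739
  Cl⁻ term: 0.0175·537.5^0.57·exp(0.008·61+0.085·-11.2) = 0.3961
  sum: 0.7739 + 0.3961 → r_corr = 1.17 μm/a
Convert to mass loss: 1.17 μm/a × 7.14 g/cm³ = 8.354 g·m⁻²·a⁻¹

r_corr = 8.35 g·m⁻²·a⁻¹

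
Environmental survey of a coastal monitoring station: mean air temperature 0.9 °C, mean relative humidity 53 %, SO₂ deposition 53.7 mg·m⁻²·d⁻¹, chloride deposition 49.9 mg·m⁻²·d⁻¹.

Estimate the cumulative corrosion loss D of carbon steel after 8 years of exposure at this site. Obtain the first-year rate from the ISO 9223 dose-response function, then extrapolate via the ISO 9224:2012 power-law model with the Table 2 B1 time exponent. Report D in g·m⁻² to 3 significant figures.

carbon steel: f(T) = +0.150·(T−10) [T≤10 °C] = -1.3650
  Pd branch = 1.77·Pd^0.52·e^(0.02·RH+f) = 10.35 μm/a
  Cl⁻ term: 0.102·49.9^0.62·exp(0.033·53+0.04·0.9) = 6.865
  r_corr = 10.35 + 6.865 = 17.22 μm/a
Long-term exponent b (ISO 9224 Table 2, B1) = 0.523
  D(8) = 17.22 × 8^0.523 = 17.22 × 2.967 = 51.09 μm
  Mass loss = 51.09 μm × 7.85 g/cm³ = 401 g·m⁻²

D(8) = 401 g·m⁻²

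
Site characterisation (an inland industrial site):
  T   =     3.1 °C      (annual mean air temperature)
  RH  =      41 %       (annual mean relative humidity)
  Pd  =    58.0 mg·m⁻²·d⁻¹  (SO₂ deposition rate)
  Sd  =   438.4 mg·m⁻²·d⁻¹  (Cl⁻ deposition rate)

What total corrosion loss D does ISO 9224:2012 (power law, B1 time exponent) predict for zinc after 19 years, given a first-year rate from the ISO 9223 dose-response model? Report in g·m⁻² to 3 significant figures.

D(19) = 110 g·m⁻²

zinc: f(T) = +0.038·(T−10) [T≤10 °C] = -0.2622
  Pd branch = 0.0129·Pd^0.44·e^(0.046·RH+f) = 0.3906 μm/a
  Sd branch = 0.0175·Sd^0.57·e^(0.008·RH+0.085·T) = 1.013 μm/a
  sum: 0.3906 + 1.013 → r_corr = 1.404 μm/a
ISO 9224: D(t) = r_corr · t^b with b = 0.813 (zinc, B1)
  D(19) = 1.404 × 19^0.813 = 1.404 × 10.96 = 15.38 μm
  Mass loss = 15.38 μm × 7.14 g/cm³ = 109.8 g·m⁻²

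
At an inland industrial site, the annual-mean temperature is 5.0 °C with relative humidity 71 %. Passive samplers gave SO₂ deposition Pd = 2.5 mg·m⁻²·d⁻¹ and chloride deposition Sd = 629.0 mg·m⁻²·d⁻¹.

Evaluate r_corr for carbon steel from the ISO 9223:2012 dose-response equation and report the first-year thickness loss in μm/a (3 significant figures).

carbon steel: T≤10 °C ⇒ hinge +0.150·(5.0−10) = -0.7500
  SO₂ term: 1.77·2.5^0.52·exp(0.02·71-0.7500) = 5.57
  Cl⁻ term: 0.102·629.0^0.62·exp(0.033·71+0.04·5.0) = 70.5
  r_corr = 5.57 + 70.5 = 76.07 μm/a

r_corr = 76.1 μm/a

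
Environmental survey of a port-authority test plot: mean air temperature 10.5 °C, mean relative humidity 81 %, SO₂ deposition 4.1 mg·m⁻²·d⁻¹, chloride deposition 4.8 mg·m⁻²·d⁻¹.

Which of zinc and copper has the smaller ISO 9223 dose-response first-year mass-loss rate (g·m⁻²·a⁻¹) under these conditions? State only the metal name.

zinc

zinc: T>10 °C ⇒ hinge -0.071·(10.5−10) = -0.0355
  sulphur-dioxide contribution → 0.9616 μm/a
  chloride contribution → 0.1997 μm/a
  total first-year rate 1.161 μm/a
  mass loss = 1.161 μm/a × 7.14 g/cm³ = 8.291 g·m⁻²·a⁻¹
copper: temperature factor f = -0.080·(0.5) = -0.0400
  sulphur-dioxide contribution → 0.8744 μm/a
  chloride contribution → 0.4836 μm/a
  ⇒ r_corr(copper) = 1.358 μm/a
  mass loss = 1.358 μm/a × 8.96 g/cm³ = 12.17 g·m⁻²·a⁻¹
Ordering by g·m⁻²·a⁻¹: copper (12.2) > zinc (8.29)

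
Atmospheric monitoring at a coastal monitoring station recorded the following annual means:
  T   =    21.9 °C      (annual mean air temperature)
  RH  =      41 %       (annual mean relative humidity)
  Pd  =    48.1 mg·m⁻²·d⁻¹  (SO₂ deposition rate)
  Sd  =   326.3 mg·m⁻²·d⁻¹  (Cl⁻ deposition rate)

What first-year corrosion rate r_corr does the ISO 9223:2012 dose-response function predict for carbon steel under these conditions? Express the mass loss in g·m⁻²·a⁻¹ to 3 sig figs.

r_corr = 393 g·m⁻²·a⁻¹

carbon steel: T>10 °C ⇒ hinge -0.054·(21.9−10) = -0.6426
  SO₂ term: 1.77·48.1^0.52·exp(0.02·41-0.6426) = 15.84
  Cl⁻ term: 0.102·326.3^0.62·exp(0.033·41+0.04·21.9) = 34.28
  sum: 15.84 + 34.28 → r_corr = 50.12 μm/a
Convert to mass loss: 50.12 μm/a × 7.85 g/cm³ = 393.5 g·m⁻²·a⁻¹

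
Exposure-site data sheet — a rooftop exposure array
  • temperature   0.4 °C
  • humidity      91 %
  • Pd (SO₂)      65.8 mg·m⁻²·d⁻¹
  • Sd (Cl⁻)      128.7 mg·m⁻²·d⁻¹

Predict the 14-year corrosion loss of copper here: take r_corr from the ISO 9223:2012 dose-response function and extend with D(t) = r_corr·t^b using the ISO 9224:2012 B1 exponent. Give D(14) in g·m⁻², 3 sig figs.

copper: f(T) = +0.126·(T−10) [T≤10 °C] = -1.2096
  Pd branch = 0.0053·Pd^0.26·e^(0.059·RH+f) = 1.008 μm/a
  Cl⁻ term: 0.01025·128.7^0.27·exp(0.036·91+0.049·0.4) = 1.027
  r_corr = 1.008 + 1.027 = 2.035 μm/a
Long-term exponent b (ISO 9224 Table 2, B1) = 0.667
  D(14) = 2.035 × 14^0.667 = 2.035 × 5.814 = 11.83 μm
  Mass loss = 11.83 μm × 8.96 g/cm³ = 106 g·m⁻²

D(14) = 106 g·m⁻²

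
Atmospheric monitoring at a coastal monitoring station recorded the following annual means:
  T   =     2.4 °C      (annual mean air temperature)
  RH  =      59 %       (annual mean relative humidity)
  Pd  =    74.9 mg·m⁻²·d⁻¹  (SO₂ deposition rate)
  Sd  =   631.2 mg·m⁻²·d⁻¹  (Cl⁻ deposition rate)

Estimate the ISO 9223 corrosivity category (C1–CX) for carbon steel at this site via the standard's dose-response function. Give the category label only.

C4

carbon steel: T≤10 °C ⇒ hinge +0.150·(2.4−10) = -1.1400
  Pd branch = 1.77·Pd^0.52·e^(0.02·RH+f) = 17.38 μm/a
  Cl⁻ term: 0.102·631.2^0.62·exp(0.033·59+0.04·2.4) = 42.85
  sum: 17.38 + 42.85 → r_corr = 60.23 μm/a
Category bounds: 50…80 μm/a bracket r_corr ⇒ C4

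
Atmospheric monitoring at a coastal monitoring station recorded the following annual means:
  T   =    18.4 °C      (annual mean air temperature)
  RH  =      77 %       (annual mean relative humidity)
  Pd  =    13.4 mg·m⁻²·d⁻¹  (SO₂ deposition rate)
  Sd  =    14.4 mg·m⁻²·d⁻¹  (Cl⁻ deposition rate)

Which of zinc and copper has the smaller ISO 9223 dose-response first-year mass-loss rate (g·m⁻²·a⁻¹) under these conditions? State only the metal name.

zinc

zinc: temperature factor f = -0.071·(8.4) = -0.5964
  SO₂ term: 0.0129·13.4^0.44·exp(0.046·77-0.5964) = 0.7687
  Cl⁻ term: 0.0175·14.4^0.57·exp(0.008·77+0.085·18.4) = 0.7081
  r_corr = 0.7687 + 0.7081 = 1.477 μm/a
  mass loss = 1.477 μm/a × 7.14 g/cm³ = 10.54 g·m⁻²·a⁻¹
copper: temperature factor f = -0.080·(8.4) = -0.6720
  SO₂ term: 0.0053·13.4^0.26·exp(0.059·77-0.6720) = 0.4994
  Cl⁻ term: 0.01025·14.4^0.27·exp(0.036·77+0.049·18.4) = 0.8297
  r_corr = 0.4994 + 0.8297 = 1.329 μm/a
  mass loss = 1.329 μm/a × 8.96 g/cm³ = 11.91 g·m⁻²·a⁻¹
Ordering by g·m⁻²·a⁻¹: copper (11.9) > zinc (10.5)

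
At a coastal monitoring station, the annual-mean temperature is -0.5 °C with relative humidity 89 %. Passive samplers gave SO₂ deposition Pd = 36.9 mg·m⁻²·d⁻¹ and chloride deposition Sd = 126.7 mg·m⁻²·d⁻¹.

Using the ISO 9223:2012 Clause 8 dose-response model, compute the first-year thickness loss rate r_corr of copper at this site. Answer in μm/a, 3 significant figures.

r_corr = 1.60 μm/a

copper: temperature factor f = +0.126·(-10.5) = -1.3230
  sulphur-dioxide contribution → 0.688 μm/a
  chloride contribution → 0.9106 μm/a
  total first-year rate 1.599 μm/a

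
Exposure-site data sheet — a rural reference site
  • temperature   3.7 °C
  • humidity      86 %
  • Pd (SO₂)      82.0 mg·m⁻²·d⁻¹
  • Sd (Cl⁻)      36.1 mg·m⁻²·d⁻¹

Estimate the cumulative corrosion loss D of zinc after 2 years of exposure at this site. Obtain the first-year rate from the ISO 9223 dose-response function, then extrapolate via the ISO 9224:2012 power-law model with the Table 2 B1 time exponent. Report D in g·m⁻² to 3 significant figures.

D(2) = 50.9 g·m⁻²

zinc: f(T) = +0.038·(T−10) [T≤10 °C] = -0.2394
  sulphur-dioxide contribution → 3.688 μm/a
  chloride contribution → 0.3683 μm/a
  total first-year rate 4.056 μm/a
ISO 9224: D(t) = r_corr · t^b with b = 0.813 (zinc, B1)
  D(2) = 4.056 × 2^0.813 = 4.056 × 1.757 = 7.126 μm
  Mass loss = 7.126 μm × 7.14 g/cm³ = 50.88 g·m⁻²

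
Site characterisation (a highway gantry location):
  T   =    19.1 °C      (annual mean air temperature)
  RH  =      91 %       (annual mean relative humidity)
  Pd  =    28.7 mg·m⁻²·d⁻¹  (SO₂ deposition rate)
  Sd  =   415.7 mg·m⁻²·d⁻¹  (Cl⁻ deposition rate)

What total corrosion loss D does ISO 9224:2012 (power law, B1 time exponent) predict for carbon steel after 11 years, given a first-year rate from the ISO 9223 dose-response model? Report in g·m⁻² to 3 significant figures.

carbon steel: T>10 °C ⇒ hinge -0.054·(19.1−10) = -0.4914
  sulphur-dioxide contribution → 38.29 μm/a
  chloride contribution → 185.5 μm/a
  total first-year rate 223.7 μm/a
Power-law: D(11) = r_corr · 11^0.523
  D(11) = 223.7 × 11^0.523 = 223.7 × 3.505 = 784.1 μm
  Mass loss = 784.1 μm × 7.85 g/cm³ = 6156 g·m⁻²

D(11) = 6.16e+03 g·m⁻²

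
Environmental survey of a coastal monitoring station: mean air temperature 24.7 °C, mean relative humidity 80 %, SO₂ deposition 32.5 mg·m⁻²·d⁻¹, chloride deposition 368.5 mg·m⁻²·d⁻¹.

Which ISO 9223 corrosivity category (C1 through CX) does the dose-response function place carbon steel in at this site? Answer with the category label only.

C5

carbon steel: T>10 °C ⇒ hinge -0.054·(24.7−10) = -0.7938
  Pd branch = 1.77·Pd^0.52·e^(0.02·RH+f) = 24.23 μm/a
  Cl⁻ term: 0.102·368.5^0.62·exp(0.033·80+0.04·24.7) = 149.8
  r_corr = 24.23 + 149.8 = 174 μm/a
Category bounds: 80…200 μm/a bracket r_corr ⇒ C5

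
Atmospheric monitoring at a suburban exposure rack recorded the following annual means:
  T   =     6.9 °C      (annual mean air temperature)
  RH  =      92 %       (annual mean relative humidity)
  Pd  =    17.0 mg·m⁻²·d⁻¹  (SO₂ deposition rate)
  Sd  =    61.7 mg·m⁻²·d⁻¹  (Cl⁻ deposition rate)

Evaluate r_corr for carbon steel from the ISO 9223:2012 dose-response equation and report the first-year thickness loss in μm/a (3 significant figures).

carbon steel: T≤10 °C ⇒ hinge +0.150·(6.9−10) = -0.4650
  Pd branch = 1.77·Pd^0.52·e^(0.02·RH+f) = 30.55 μm/a
  Sd branch = 0.102·Sd^0.62·e^(0.033·RH+0.04·T) = 36.05 μm/a
  r_corr = 30.55 + 36.05 = 66.6 μm/a

r_corr = 66.6 μm/a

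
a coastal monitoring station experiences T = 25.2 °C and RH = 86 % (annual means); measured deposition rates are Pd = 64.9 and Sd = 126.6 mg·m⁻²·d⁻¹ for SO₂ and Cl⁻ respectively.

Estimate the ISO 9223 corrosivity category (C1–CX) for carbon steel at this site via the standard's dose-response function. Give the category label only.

carbon steel: T>10 °C ⇒ hinge -0.054·(25.2−10) = -0.8208
  Pd branch = 1.77·Pd^0.52·e^(0.02·RH+f) = 38.09 μm/a
  Sd branch = 0.102·Sd^0.62·e^(0.033·RH+0.04·T) = 96.03 μm/a
  sum: 38.09 + 96.03 → r_corr = 134.1 μm/a
ISO 9223 Table 2 (carbon steel): 80 < 134 ≤ 200 μm/a ⇒ C5

C5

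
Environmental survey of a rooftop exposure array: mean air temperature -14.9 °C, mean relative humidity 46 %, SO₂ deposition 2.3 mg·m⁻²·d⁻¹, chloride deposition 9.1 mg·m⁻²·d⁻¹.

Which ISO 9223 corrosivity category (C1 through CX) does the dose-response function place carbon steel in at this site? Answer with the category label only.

C1

carbon steel: T≤10 °C ⇒ hinge +0.150·(-14.9−10) = -3.7350
  Pd branch = 1.77·Pd^0.52·e^(0.02·RH+f) = 0.1635 μm/a
  Cl⁻ term: 0.102·9.1^0.62·exp(0.033·46+0.04·-14.9) = 1.008
  sum: 0.1635 + 1.008 → r_corr = 1.172 μm/a
ISO 9223 Table 2 (carbon steel): 0 < 1.17 ≤ 1.3 μm/a ⇒ C1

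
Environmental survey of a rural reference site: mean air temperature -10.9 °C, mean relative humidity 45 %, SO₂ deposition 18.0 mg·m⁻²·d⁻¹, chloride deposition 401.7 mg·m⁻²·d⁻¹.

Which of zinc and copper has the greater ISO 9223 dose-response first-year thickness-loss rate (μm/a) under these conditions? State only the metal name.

zinc

zinc: T≤10 °C ⇒ hinge +0.038·(-10.9−10) = -0.7942
  SO₂ term: 0.0129·18.0^0.44·exp(0.046·45-0.7942) = 0.1648
  Sd branch = 0.0175·Sd^0.57·e^(0.008·RH+0.085·T) = 0.3029 μm/a
  r_corr = 0.1648 + 0.3029 = 0.4677 μm/a
copper: f(T) = +0.126·(T−10) [T≤10 °C] = -2.6334
  Pd branch = 0.0053·Pd^0.26·e^(0.059·RH+f) = 0.01148 μm/a
  Sd branch = 0.01025·Sd^0.27·e^(0.036·RH+0.049·T) = 0.1532 μm/a
  r_corr = 0.01148 + 0.1532 = 0.1647 μm/a
Ordering by μm/a: zinc (0.468) > copper (0.165)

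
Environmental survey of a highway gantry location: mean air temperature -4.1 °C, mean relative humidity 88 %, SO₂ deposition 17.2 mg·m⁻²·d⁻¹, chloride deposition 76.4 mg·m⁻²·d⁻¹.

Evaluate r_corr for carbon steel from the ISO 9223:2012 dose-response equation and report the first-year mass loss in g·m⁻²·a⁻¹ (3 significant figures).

carbon steel: temperature factor f = +0.150·(-14.1) = -2.1150
  SO₂ term: 1.77·17.2^0.52·exp(0.02·88-2.1150) = 5.448
  Sd branch = 0.102·Sd^0.62·e^(0.033·RH+0.04·T) = 23.23 μm/a
  sum: 5.448 + 23.23 → r_corr = 28.68 μm/a
Convert to mass loss: 28.68 μm/a × 7.85 g/cm³ = 225.1 g·m⁻²·a⁻¹

r_corr = 225 g·m⁻²·a⁻¹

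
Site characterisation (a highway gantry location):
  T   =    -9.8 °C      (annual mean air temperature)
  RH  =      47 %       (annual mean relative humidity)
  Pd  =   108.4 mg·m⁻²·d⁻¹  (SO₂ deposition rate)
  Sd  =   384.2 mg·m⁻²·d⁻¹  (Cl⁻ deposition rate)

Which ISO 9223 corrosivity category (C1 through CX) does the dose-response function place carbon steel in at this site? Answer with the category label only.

C2

carbon steel: f(T) = +0.150·(T−10) [T≤10 °C] = -2.9700
  Pd branch = 1.77·Pd^0.52·e^(0.02·RH+f) = 2.658 μm/a
  Sd branch = 0.102·Sd^0.62·e^(0.033·RH+0.04·T) = 13.01 μm/a
  r_corr = 2.658 + 13.01 = 15.67 μm/a
Category bounds: 1.3…25 μm/a bracket r_corr ⇒ C2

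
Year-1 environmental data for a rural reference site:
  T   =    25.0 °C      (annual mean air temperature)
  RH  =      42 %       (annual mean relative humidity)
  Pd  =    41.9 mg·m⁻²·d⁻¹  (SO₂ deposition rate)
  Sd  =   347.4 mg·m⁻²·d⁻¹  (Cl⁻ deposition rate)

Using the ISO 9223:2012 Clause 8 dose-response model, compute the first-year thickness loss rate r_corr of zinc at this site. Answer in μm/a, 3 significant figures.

zinc: T>10 °C ⇒ hinge -0.071·(25.0−10) = -1.0650
  sulphur-dioxide contribution → 0.1588 μm/a
  chloride contribution → 5.756 μm/a
  total first-year rate 5.915 μm/a

r_corr = 5.91 μm/a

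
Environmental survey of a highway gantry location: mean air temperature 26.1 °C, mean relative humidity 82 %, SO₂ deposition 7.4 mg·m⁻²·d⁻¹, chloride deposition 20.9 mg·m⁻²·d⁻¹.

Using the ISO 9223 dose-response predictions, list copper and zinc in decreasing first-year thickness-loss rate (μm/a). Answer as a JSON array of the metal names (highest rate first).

["zinc", "copper"]

copper: f(T) = -0.080·(T−10) [T>10 °C] = -1.2880
  Pd branch = 0.0053·Pd^0.26·e^(0.059·RH+f) = 0.3105 μm/a
  Sd branch = 0.01025·Sd^0.27·e^(0.036·RH+0.049·T) = 1.602 μm/a
  sum: 0.3105 + 1.602 → r_corr = 1.912 μm/a
zinc: temperature factor f = -0.071·(16.1) = -1.1431
  Pd branch = 0.0129·Pd^0.44·e^(0.046·RH+f) = 0.4313 μm/a
  Cl⁻ term: 0.0175·20.9^0.57·exp(0.008·82+0.085·26.1) = 1.753
  r_corr = 0.4313 + 1.753 = 2.185 μm/a
Ordering by μm/a: zinc (2.18) > copper (1.91)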